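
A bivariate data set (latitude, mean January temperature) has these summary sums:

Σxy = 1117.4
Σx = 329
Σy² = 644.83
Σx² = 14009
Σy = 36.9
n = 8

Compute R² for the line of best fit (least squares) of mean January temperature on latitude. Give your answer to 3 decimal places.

Sxx = Σx² − (Σx)²/n = 14009 − 13530.125 = 478.875
Sxy = Σxy − (Σx)(Σy)/n = 1117.4 − 1517.5125 = -400.1125
Syy = Σy² − (Σy)²/n = 644.83 − 170.20125 = 474.62875
R² = Sxy²/(Sxx·Syy) = (-400.1125)²/(478.875·474.62875) = 0.704349

0.704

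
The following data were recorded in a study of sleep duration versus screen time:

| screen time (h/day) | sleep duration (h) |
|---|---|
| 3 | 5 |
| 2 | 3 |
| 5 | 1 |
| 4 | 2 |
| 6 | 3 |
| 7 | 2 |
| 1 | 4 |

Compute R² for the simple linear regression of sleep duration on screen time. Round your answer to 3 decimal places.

0.329

n = 7, Σx = 28, Σy = 20, Σxy = 70, Σx² = 140, Σy² = 68
Sxx = Σx² − (Σx)²/n = 140 − 112 = 28
Sxy = Σxy − (Σx)(Σy)/n = 70 − 80 = -10
Syy = Σy² − (Σy)²/n = 68 − 57.142857 = 10.857143
R² = Sxy²/(Sxx·Syy) = (-10)²/(28·10.857143) = 0.328947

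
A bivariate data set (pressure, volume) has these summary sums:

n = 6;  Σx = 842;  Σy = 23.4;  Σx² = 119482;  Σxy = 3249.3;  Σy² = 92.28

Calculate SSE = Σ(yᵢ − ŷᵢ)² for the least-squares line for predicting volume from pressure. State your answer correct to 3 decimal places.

0.119

Sxx = Σx² − (Σx)²/n = 119482 − 118160.666667 = 1321.333333
Sxy = Σxy − (Σx)(Σy)/n = 3249.3 − 3283.8 = -34.5
Syy = Σy² − (Σy)²/n = 92.28 − 91.26 = 1.02
b = Sxy/Sxx = -34.5/1321.333333 = -0.026110
SSE = Syy − b·Sxy = 1.02 − (-0.026110)·(-34.5) = 0.119205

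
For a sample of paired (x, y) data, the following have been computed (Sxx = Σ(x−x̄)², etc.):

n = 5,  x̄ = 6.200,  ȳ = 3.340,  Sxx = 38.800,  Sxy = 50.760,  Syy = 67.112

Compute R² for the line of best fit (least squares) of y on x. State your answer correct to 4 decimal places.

R² = Sxy²/(Sxx·Syy) = (50.76)²/(38.8·67.112) = 0.989490

0.9895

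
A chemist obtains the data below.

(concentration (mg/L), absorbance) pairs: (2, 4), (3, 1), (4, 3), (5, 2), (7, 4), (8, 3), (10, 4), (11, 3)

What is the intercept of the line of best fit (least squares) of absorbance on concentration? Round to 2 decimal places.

n = 8, Σx = 50, Σy = 24, Σxy = 158, Σx² = 388
Sxx = Σx² − (Σx)²/n = 388 − 312.5 = 75.5
Sxy = Σxy − (Σx)(Σy)/n = 158 − 150 = 8
b = Sxy/Sxx = 8/75.5 = 0.105960
a = ȳ − b·x̄ = 3 − 0.105960·6.25 = 2.337748

2.34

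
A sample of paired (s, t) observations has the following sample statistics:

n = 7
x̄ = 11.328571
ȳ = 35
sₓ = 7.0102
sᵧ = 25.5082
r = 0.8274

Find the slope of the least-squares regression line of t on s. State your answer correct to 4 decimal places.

3.0107

b = r · sᵧ/sₓ = 0.8274 · 25.5082/7.0102 = 3.010682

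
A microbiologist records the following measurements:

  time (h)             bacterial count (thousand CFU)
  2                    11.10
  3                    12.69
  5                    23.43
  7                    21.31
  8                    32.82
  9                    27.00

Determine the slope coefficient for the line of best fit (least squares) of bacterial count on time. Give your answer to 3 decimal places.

n = 6, Σx = 34, Σy = 128.35, Σxy = 832.15, Σx² = 232
Sxx = Σx² − (Σx)²/n = 232 − 192.666667 = 39.333333
Sxy = Σxy − (Σx)(Σy)/n = 832.15 − 727.316667 = 104.833333
b = Sxy/Sxx = 104.833333/39.333333 = 2.665254

2.665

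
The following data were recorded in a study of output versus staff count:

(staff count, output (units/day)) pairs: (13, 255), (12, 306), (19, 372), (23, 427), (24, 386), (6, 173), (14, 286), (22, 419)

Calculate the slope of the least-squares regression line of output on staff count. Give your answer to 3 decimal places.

13.302

n = 8, Σx = 133, Σy = 2624, Σxy = 47400, Σx² = 2495
Sxx = Σx² − (Σx)²/n = 2495 − 2211.125 = 283.875
Sxy = Σxy − (Σx)(Σy)/n = 47400 − 43624 = 3776
b = Sxy/Sxx = 3776/283.875 = 13.301629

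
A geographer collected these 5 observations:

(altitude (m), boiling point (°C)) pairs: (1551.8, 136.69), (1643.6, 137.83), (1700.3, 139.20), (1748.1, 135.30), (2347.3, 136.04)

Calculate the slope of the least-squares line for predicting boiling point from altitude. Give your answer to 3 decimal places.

n = 5, Σx = 8991.1, Σy = 685.06, Σxy = 1231179.312, Σx² = 16566195.19
Sxx = Σx² − (Σx)²/n = 16566195.19 − 16167975.842 = 398219.348
Sxy = Σxy − (Σx)(Σy)/n = 1231179.312 − 1231888.5932 = -709.2812
b = Sxy/Sxx = -709.2812/398219.348 = -0.001781

-0.002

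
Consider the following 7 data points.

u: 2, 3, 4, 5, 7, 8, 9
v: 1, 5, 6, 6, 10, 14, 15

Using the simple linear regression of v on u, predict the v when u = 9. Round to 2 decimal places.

n = 7, Σx = 38, Σy = 57, Σxy = 388, Σx² = 248
Sxx = Σx² − (Σx)²/n = 248 − 206.285714 = 41.714286
Sxy = Σxy − (Σx)(Σy)/n = 388 − 309.428571 = 78.571429
b = Sxy/Sxx = 78.571429/41.714286 = 1.883562
a = ȳ − b·x̄ = 8.142857 − 1.883562·5.428571 = -2.082192
ŷ(9) = a + b·9 = -2.082192 + 1.883562·9 = 14.869863

14.87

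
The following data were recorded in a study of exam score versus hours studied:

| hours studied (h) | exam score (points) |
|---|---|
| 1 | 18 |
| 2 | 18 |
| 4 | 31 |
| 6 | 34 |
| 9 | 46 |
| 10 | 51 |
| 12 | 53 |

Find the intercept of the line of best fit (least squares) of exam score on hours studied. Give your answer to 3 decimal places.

n = 7, Σx = 44, Σy = 251, Σxy = 1942, Σx² = 382
Sxx = Σx² − (Σx)²/n = 382 − 276.571429 = 105.428571
Sxy = Σxy − (Σx)(Σy)/n = 1942 − 1577.714286 = 364.285714
b = Sxy/Sxx = 364.285714/105.428571 = 3.455285
a = ȳ − b·x̄ = 35.857143 − 3.455285·6.285714 = 14.138211

14.138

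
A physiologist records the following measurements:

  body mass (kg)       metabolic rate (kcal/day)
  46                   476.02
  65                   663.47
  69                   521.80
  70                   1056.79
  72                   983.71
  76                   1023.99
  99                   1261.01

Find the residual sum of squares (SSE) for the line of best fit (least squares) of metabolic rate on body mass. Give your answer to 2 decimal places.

n = 7, Σx = 497, Σy = 5986.79, Σxy = 448492.32, Σx² = 36763, Σy² = 5662254.9297
Sxx = Σx² − (Σx)²/n = 36763 − 35287 = 1476
Sxy = Σxy − (Σx)(Σy)/n = 448492.32 − 425062.09 = 23430.23
Syy = Σy² − (Σy)²/n = 5662254.9297 − 5120236.357729 = 542018.571971
b = Sxy/Sxx = 23430.23/1476 = 15.874140
SSE = Syy − b·Sxy = 542018.571971 − 15.874140·23430.23 = 170083.830879

170083.83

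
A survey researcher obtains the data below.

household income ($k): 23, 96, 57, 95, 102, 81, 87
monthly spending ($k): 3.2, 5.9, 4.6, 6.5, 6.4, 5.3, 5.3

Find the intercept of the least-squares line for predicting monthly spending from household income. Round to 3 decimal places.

2.252

n = 7, Σx = 541, Σy = 37.2, Σxy = 3062.9, Σx² = 46553
Sxx = Σx² − (Σx)²/n = 46553 − 41811.571429 = 4741.428571
Sxy = Σxy − (Σx)(Σy)/n = 3062.9 − 2875.028571 = 187.871429
b = Sxy/Sxx = 187.871429/4741.428571 = 0.039623
a = ȳ − b·x̄ = 5.314286 − 0.039623·77.285714 = 2.251964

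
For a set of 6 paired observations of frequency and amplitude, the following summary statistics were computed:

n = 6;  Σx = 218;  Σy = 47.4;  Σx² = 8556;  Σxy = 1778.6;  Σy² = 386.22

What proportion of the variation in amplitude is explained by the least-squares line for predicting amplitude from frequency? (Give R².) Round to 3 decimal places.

0.426

Sxx = Σx² − (Σx)²/n = 8556 − 7920.666667 = 635.333333
Sxy = Σxy − (Σx)(Σy)/n = 1778.6 − 1722.2 = 56.4
Syy = Σy² − (Σy)²/n = 386.22 − 374.46 = 11.76
R² = Sxy²/(Sxx·Syy) = (56.4)²/(635.333333·11.76) = 0.425745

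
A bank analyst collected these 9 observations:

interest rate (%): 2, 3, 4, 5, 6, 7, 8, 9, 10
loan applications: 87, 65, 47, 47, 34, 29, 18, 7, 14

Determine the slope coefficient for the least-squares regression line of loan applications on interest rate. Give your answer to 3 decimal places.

-9.033

n = 9, Σx = 54, Σy = 348, Σxy = 1546, Σx² = 384
Sxx = Σx² − (Σx)²/n = 384 − 324 = 60
Sxy = Σxy − (Σx)(Σy)/n = 1546 − 2088 = -542
b = Sxy/Sxx = -542/60 = -9.033333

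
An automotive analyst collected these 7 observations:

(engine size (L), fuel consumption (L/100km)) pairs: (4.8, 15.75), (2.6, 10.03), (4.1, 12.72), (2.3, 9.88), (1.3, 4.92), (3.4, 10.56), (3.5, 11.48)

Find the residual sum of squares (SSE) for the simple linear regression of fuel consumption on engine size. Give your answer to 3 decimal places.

n = 7, Σx = 22, Σy = 75.34, Σxy = 259.034, Σx² = 77.4, Σy² = 875.5866
Sxx = Σx² − (Σx)²/n = 77.4 − 69.142857 = 8.257143
Sxy = Σxy − (Σx)(Σy)/n = 259.034 − 236.782857 = 22.251143
Syy = Σy² − (Σy)²/n = 875.5866 − 810.873657 = 64.712943
b = Sxy/Sxx = 22.251143/8.257143 = 2.694775
SSE = Syy − b·Sxy = 64.712943 − 2.694775·22.251143 = 4.751117

4.751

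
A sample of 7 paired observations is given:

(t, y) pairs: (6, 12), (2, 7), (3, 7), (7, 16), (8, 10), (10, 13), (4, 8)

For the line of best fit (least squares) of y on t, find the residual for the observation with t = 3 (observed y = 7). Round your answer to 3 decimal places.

n = 7, Σx = 40, Σy = 73, Σxy = 461, Σx² = 278
Sxx = Σx² − (Σx)²/n = 278 − 228.571429 = 49.428571
Sxy = Σxy − (Σx)(Σy)/n = 461 − 417.142857 = 43.857143
b = Sxy/Sxx = 43.857143/49.428571 = 0.887283
a = ȳ − b·x̄ = 10.428571 − 0.887283·5.714286 = 5.358382
ŷ(3) = 5.358382 + 0.887283·3 = 8.020231
residual = y − ŷ = 7 − 8.020231 = -1.020231

-1.020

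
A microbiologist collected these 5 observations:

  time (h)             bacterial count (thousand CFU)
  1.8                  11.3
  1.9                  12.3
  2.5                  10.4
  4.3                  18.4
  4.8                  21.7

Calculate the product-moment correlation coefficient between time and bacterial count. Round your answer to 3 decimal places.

0.946

n = 5, Σx = 15.3, Σy = 74.1, Σxy = 252.99, Σx² = 54.63, Σy² = 1196.59
Sxx = Σx² − (Σx)²/n = 54.63 − 46.818 = 7.812
Sxy = Σxy − (Σx)(Σy)/n = 252.99 − 226.746 = 26.244
Syy = Σy² − (Σy)²/n = 1196.59 − 1098.162 = 98.428
r = Sxy/√(Sxx·Syy) = 26.244/√(768.919536) = 26.244/27.729398 = 0.946432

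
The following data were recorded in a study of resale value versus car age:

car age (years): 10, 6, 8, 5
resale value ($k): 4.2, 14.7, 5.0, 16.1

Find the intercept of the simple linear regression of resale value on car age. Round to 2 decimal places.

n = 4, Σx = 29, Σy = 40, Σxy = 250.7, Σx² = 225
Sxx = Σx² − (Σx)²/n = 225 − 210.25 = 14.75
Sxy = Σxy − (Σx)(Σy)/n = 250.7 − 290 = -39.3
b = Sxy/Sxx = -39.3/14.75 = -2.664407
a = ȳ − b·x̄ = 10 − (-2.664407)·7.25 = 29.316949

29.32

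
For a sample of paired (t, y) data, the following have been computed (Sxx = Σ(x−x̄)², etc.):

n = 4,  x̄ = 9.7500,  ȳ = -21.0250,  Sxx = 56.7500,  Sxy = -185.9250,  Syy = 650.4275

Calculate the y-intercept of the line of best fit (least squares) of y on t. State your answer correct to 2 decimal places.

b = Sxy/Sxx = -185.925/56.75 = -3.276211
a = ȳ − b·x̄ = -21.025 − (-3.276211)·9.75 = 10.918062

10.92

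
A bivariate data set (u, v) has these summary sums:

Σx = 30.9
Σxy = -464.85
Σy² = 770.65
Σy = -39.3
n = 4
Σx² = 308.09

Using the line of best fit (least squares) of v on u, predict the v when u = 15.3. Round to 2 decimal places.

Sxx = Σx² − (Σx)²/n = 308.09 − 238.7025 = 69.3875
Sxy = Σxy − (Σx)(Σy)/n = -464.85 − (-303.5925) = -161.2575
b = Sxy/Sxx = -161.2575/69.3875 = -2.324014
a = ȳ − b·x̄ = -9.825 − (-2.324014)·7.725 = 8.128006
ŷ(15.3) = a + b·15.3 = 8.128006 + (-2.324014)·15.3 = -27.429404

-27.43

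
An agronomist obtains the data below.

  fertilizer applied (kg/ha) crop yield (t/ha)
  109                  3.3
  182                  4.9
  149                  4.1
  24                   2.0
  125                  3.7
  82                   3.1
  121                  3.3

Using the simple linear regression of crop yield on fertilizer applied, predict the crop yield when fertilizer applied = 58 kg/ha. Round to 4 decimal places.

n = 7, Σx = 792, Σy = 24.4, Σxy = 3026.4, Σx² = 104772
Sxx = Σx² − (Σx)²/n = 104772 − 89609.142857 = 15162.857143
Sxy = Σxy − (Σx)(Σy)/n = 3026.4 − 2760.685714 = 265.714286
b = Sxy/Sxx = 265.714286/15162.857143 = 0.017524
a = ȳ − b·x̄ = 3.485714 − 0.017524·113.142857 = 1.502996
ŷ(58) = a + b·58 = 1.502996 + 0.017524·58 = 2.519389

2.5194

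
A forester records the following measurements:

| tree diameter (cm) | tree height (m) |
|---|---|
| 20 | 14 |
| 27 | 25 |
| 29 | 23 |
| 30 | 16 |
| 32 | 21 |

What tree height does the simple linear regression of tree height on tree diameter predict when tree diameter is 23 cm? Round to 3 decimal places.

n = 5, Σx = 138, Σy = 99, Σxy = 2774, Σx² = 3894
Sxx = Σx² − (Σx)²/n = 3894 − 3808.8 = 85.2
Sxy = Σxy − (Σx)(Σy)/n = 2774 − 2732.4 = 41.6
b = Sxy/Sxx = 41.6/85.2 = 0.488263
a = ȳ − b·x̄ = 19.8 − 0.488263·27.6 = 6.323944
ŷ(23) = a + b·23 = 6.323944 + 0.488263·23 = 17.553991

17.554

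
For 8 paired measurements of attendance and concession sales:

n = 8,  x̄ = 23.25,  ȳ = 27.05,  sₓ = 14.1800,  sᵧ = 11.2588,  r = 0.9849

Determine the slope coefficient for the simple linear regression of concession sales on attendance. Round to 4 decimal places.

b = r · sᵧ/sₓ = 0.9849 · 11.2588/14.18 = 0.782002

0.7820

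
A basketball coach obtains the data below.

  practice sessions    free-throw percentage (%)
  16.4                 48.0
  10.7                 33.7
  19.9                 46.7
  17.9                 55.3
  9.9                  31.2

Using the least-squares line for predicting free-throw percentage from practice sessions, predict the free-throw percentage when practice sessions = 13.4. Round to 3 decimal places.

n = 5, Σx = 74.8, Σy = 214.9, Σxy = 3375.87, Σx² = 1197.88
Sxx = Σx² − (Σx)²/n = 1197.88 − 1119.008 = 78.872
Sxy = Σxy − (Σx)(Σy)/n = 3375.87 − 3214.904 = 160.966
b = Sxy/Sxx = 160.966/78.872 = 2.040851
a = ȳ − b·x̄ = 42.98 − 2.040851·14.96 = 12.448869
ŷ(13.4) = a + b·13.4 = 12.448869 + 2.040851·13.4 = 39.796272

39.796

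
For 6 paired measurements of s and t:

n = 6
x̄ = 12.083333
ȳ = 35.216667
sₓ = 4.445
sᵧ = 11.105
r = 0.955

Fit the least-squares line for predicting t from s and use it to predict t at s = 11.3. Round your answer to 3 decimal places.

b = r · sᵧ/sₓ = 0.955 · 11.105/4.445 = 2.385889
a = ȳ − b·x̄ = 35.216667 − 2.385889·12.083333 = 6.387180
ŷ(11.3) = a + b·11.3 = 6.387180 + 2.385889·11.3 = 33.347722

33.348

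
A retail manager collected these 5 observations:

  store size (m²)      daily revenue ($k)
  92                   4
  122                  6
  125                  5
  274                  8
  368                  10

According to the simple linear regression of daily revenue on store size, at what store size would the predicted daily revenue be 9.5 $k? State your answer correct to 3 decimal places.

n = 5, Σx = 981, Σy = 33, Σxy = 7597, Σx² = 249473
Sxx = Σx² − (Σx)²/n = 249473 − 192472.2 = 57000.8
Sxy = Σxy − (Σx)(Σy)/n = 7597 − 6474.6 = 1122.4
b = Sxy/Sxx = 1122.4/57000.8 = 0.019691
a = ȳ − b·x̄ = 6.6 − 0.019691·196.2 = 2.736635
Set a + b·x = 9.5: x = (9.5 − 2.736635) / 0.019691 = 343.475766

343.476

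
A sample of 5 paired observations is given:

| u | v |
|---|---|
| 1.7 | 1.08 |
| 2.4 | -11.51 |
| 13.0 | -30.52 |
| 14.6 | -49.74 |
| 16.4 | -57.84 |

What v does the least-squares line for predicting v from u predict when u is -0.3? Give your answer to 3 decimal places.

n = 5, Σx = 48.1, Σy = -148.53, Σxy = -2097.328, Σx² = 659.77
Sxx = Σx² − (Σx)²/n = 659.77 − 462.722 = 197.048
Sxy = Σxy − (Σx)(Σy)/n = -2097.328 − (-1428.8586) = -668.4694
b = Sxy/Sxx = -668.4694/197.048 = -3.392419
a = ȳ − b·x̄ = -29.706 − (-3.392419)·9.62 = 2.929072
ŷ(-0.3) = a + b·-0.3 = 2.929072 + (-3.392419)·(-0.3) = 3.946798

3.947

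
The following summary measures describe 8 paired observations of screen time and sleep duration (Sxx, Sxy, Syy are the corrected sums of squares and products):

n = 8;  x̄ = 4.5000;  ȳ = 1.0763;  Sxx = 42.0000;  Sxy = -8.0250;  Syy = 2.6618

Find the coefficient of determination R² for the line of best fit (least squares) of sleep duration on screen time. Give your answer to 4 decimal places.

R² = Sxy²/(Sxx·Syy) = (-8.025)²/(42·2.6618) = 0.576057

0.5761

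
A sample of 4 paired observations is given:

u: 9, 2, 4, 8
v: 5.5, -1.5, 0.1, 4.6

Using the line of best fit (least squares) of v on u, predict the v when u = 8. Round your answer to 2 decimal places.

n = 4, Σx = 23, Σy = 8.7, Σxy = 83.7, Σx² = 165
Sxx = Σx² − (Σx)²/n = 165 − 132.25 = 32.75
Sxy = Σxy − (Σx)(Σy)/n = 83.7 − 50.025 = 33.675
b = Sxy/Sxx = 33.675/32.75 = 1.028244
a = ȳ − b·x̄ = 2.175 − 1.028244·5.75 = -3.737405
ŷ(8) = a + b·8 = -3.737405 + 1.028244·8 = 4.488550

4.49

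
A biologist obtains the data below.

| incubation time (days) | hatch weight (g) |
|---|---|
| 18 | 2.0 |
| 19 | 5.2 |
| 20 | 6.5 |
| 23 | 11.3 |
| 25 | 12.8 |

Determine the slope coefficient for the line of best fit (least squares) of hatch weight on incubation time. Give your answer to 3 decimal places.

1.497

n = 5, Σx = 105, Σy = 37.8, Σxy = 844.7, Σx² = 2239
Sxx = Σx² − (Σx)²/n = 2239 − 2205 = 34
Sxy = Σxy − (Σx)(Σy)/n = 844.7 − 793.8 = 50.9
b = Sxy/Sxx = 50.9/34 = 1.497059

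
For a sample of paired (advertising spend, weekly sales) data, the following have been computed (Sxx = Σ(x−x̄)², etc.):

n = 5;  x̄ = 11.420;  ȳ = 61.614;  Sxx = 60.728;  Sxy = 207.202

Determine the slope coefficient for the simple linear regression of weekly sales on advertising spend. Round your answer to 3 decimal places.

3.412

b = Sxy/Sxx = 207.202/60.728 = 3.411968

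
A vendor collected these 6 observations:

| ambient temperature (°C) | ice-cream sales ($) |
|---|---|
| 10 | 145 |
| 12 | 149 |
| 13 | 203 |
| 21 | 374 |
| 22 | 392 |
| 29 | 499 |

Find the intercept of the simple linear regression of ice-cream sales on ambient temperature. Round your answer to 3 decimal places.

n = 6, Σx = 107, Σy = 1762, Σxy = 36826, Σx² = 2179
Sxx = Σx² − (Σx)²/n = 2179 − 1908.166667 = 270.833333
Sxy = Σxy − (Σx)(Σy)/n = 36826 − 31422.333333 = 5403.666667
b = Sxy/Sxx = 5403.666667/270.833333 = 19.952
a = ȳ − b·x̄ = 293.666667 − 19.952·17.833333 = -62.144

-62.144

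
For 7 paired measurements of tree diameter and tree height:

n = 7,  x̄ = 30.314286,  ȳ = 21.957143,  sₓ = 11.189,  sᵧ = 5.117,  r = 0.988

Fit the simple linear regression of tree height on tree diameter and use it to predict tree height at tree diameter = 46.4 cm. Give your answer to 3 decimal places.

b = r · sᵧ/sₓ = 0.988 · 5.117/11.189 = 0.451836
a = ȳ − b·x̄ = 21.957143 − 0.451836·30.314286 = 8.260049
ŷ(46.4) = a + b·46.4 = 8.260049 + 0.451836·46.4 = 29.225252

29.225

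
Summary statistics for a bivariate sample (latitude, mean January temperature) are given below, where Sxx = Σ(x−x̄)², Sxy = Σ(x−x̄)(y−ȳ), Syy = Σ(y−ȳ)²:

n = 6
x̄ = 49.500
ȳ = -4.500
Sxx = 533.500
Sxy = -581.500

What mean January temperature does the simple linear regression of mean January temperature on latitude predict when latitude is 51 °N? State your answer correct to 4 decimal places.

-6.1350

b = Sxy/Sxx = -581.5/533.5 = -1.089972
a = ȳ − b·x̄ = -4.5 − (-1.089972)·49.5 = 49.453608
ŷ(51) = a + b·51 = 49.453608 + (-1.089972)·51 = -6.134958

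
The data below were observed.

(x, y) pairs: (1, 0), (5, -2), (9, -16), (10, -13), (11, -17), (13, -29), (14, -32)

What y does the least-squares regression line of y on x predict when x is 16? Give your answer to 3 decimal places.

-33.071

n = 7, Σx = 63, Σy = -109, Σxy = -1296, Σx² = 693
Sxx = Σx² − (Σx)²/n = 693 − 567 = 126
Sxy = Σxy − (Σx)(Σy)/n = -1296 − (-981) = -315
b = Sxy/Sxx = -315/126 = -2.5
a = ȳ − b·x̄ = -15.571429 − (-2.5)·9 = 6.928571
ŷ(16) = a + b·16 = 6.928571 + (-2.5)·16 = -33.071429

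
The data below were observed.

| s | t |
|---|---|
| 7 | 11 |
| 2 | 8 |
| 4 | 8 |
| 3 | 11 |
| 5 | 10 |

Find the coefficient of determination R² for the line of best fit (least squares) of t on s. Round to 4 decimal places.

0.3008

n = 5, Σx = 21, Σy = 48, Σxy = 208, Σx² = 103, Σy² = 470
Sxx = Σx² − (Σx)²/n = 103 − 88.2 = 14.8
Sxy = Σxy − (Σx)(Σy)/n = 208 − 201.6 = 6.4
Syy = Σy² − (Σy)²/n = 470 − 460.8 = 9.2
R² = Sxy²/(Sxx·Syy) = (6.4)²/(14.8·9.2) = 0.300823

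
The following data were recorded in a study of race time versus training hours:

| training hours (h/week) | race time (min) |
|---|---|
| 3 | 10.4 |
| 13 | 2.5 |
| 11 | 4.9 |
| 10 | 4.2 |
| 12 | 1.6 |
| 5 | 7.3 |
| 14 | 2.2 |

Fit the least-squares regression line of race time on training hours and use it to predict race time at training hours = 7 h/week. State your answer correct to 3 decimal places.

6.708

n = 7, Σx = 68, Σy = 33.1, Σxy = 246.1, Σx² = 764
Sxx = Σx² − (Σx)²/n = 764 − 660.571429 = 103.428571
Sxy = Σxy − (Σx)(Σy)/n = 246.1 − 321.542857 = -75.442857
b = Sxy/Sxx = -75.442857/103.428571 = -0.729420
a = ȳ − b·x̄ = 4.728571 − (-0.729420)·9.714286 = 11.814365
ŷ(7) = a + b·7 = 11.814365 + (-0.729420)·7 = 6.708425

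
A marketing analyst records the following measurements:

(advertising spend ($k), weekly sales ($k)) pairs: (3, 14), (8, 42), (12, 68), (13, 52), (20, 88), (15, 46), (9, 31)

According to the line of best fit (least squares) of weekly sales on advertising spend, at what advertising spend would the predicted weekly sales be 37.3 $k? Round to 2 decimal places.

8.54

n = 7, Σx = 80, Σy = 341, Σxy = 4599, Σx² = 1092
Sxx = Σx² − (Σx)²/n = 1092 − 914.285714 = 177.714286
Sxy = Σxy − (Σx)(Σy)/n = 4599 − 3897.142857 = 701.857143
b = Sxy/Sxx = 701.857143/177.714286 = 3.949357
a = ȳ − b·x̄ = 48.714286 − 3.949357·11.428571 = 3.578778
Set a + b·x = 37.3: x = (37.3 − 3.578778) / 3.949357 = 8.538408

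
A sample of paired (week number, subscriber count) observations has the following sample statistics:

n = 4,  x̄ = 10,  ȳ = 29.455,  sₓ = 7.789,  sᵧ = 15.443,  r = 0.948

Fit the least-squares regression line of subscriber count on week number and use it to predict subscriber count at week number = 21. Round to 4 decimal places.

b = r · sᵧ/sₓ = 0.948 · 15.443/7.789 = 1.879569
a = ȳ − b·x̄ = 29.455 − 1.879569·10 = 10.659309
ŷ(21) = a + b·21 = 10.659309 + 1.879569·21 = 50.130260

50.1303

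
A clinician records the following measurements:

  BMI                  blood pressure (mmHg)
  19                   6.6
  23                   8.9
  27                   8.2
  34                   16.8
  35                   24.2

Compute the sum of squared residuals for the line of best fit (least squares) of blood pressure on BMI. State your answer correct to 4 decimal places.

43.6394

n = 5, Σx = 138, Σy = 64.7, Σxy = 1969.7, Σx² = 4000, Σy² = 1057.89
Sxx = Σx² − (Σx)²/n = 4000 − 3808.8 = 191.2
Sxy = Σxy − (Σx)(Σy)/n = 1969.7 − 1785.72 = 183.98
Syy = Σy² − (Σy)²/n = 1057.89 − 837.218 = 220.672
b = Sxy/Sxx = 183.98/191.2 = 0.962238
SSE = Syy − b·Sxy = 220.672 − 0.962238·183.98 = 43.639362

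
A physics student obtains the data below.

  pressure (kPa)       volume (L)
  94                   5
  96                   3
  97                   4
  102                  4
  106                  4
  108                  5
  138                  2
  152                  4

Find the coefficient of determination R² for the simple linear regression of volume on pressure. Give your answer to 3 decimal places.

0.153

n = 8, Σx = 893, Σy = 31, Σxy = 3402, Σx² = 102913, Σy² = 127
Sxx = Σx² − (Σx)²/n = 102913 − 99681.125 = 3231.875
Sxy = Σxy − (Σx)(Σy)/n = 3402 − 3460.375 = -58.375
Syy = Σy² − (Σy)²/n = 127 − 120.125 = 6.875
R² = Sxy²/(Sxx·Syy) = (-58.375)²/(3231.875·6.875) = 0.153365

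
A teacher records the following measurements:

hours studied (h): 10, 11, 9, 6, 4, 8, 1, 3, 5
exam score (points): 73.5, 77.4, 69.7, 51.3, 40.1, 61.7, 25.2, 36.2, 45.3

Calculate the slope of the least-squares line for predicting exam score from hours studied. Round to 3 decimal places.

n = 9, Σx = 57, Σy = 480.4, Σxy = 3535.8, Σx² = 453
Sxx = Σx² − (Σx)²/n = 453 − 361 = 92
Sxy = Σxy − (Σx)(Σy)/n = 3535.8 − 3042.533333 = 493.266667
b = Sxy/Sxx = 493.266667/92 = 5.361594

5.362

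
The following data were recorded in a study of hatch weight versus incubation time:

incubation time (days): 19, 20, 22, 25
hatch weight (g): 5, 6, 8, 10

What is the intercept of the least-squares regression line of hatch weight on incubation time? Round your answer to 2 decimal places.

-10.67

n = 4, Σx = 86, Σy = 29, Σxy = 641, Σx² = 1870
Sxx = Σx² − (Σx)²/n = 1870 − 1849 = 21
Sxy = Σxy − (Σx)(Σy)/n = 641 − 623.5 = 17.5
b = Sxy/Sxx = 17.5/21 = 0.833333
a = ȳ − b·x̄ = 7.25 − 0.833333·21.5 = -10.666667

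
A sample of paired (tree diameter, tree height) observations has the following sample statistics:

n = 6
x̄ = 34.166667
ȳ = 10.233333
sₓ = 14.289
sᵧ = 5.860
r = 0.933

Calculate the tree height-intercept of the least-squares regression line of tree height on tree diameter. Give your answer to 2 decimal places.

b = r · sᵧ/sₓ = 0.933 · 5.86/14.289 = 0.382629
a = ȳ − b·x̄ = 10.233333 − 0.382629·34.166667 = -2.839811

-2.84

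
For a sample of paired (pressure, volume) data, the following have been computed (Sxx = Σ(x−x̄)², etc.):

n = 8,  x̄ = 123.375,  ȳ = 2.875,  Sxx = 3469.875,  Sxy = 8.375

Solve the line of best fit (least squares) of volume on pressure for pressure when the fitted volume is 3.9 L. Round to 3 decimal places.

548.046

b = Sxy/Sxx = 8.375/3469.875 = 0.002414
a = ȳ − b·x̄ = 2.875 − 0.002414·123.375 = 2.577218
Set a + b·x = 3.9: x = (3.9 − 2.577218) / 0.002414 = 548.046269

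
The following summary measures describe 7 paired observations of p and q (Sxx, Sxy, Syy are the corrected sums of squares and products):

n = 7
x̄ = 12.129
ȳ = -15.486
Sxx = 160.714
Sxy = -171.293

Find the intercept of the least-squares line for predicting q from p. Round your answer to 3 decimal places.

-2.559

b = Sxy/Sxx = -171.293/160.714 = -1.065825
a = ȳ − b·x̄ = -15.486 − (-1.065825)·12.129 = -2.558609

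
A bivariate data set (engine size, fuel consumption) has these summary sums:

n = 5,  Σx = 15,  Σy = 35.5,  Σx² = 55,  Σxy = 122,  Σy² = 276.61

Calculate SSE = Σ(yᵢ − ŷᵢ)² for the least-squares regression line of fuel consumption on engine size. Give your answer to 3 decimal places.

0.535

Sxx = Σx² − (Σx)²/n = 55 − 45 = 10
Sxy = Σxy − (Σx)(Σy)/n = 122 − 106.5 = 15.5
Syy = Σy² − (Σy)²/n = 276.61 − 252.05 = 24.56
b = Sxy/Sxx = 15.5/10 = 1.55
SSE = Syy − b·Sxy = 24.56 − 1.55·15.5 = 0.535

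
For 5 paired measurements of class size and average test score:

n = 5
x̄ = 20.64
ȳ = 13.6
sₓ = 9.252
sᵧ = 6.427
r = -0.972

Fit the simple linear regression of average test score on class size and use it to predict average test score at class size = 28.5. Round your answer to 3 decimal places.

8.293

b = r · sᵧ/sₓ = -0.972 · 6.427/9.252 = -0.675210
a = ȳ − b·x̄ = 13.6 − (-0.675210)·20.64 = 27.536337
ŷ(28.5) = a + b·28.5 = 27.536337 + (-0.675210)·28.5 = 8.292848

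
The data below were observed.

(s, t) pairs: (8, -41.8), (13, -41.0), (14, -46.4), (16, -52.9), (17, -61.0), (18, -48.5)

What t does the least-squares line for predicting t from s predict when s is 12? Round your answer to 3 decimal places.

n = 6, Σx = 86, Σy = -291.6, Σxy = -4273.4, Σx² = 1298
Sxx = Σx² − (Σx)²/n = 1298 − 1232.666667 = 65.333333
Sxy = Σxy − (Σx)(Σy)/n = -4273.4 − (-4179.6) = -93.8
b = Sxy/Sxx = -93.8/65.333333 = -1.435714
a = ȳ − b·x̄ = -48.6 − (-1.435714)·14.333333 = -28.021429
ŷ(12) = a + b·12 = -28.021429 + (-1.435714)·12 = -45.25

-45.250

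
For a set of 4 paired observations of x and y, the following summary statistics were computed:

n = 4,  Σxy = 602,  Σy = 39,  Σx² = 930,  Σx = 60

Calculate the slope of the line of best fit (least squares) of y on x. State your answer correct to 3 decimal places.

0.567

Sxx = Σx² − (Σx)²/n = 930 − 900 = 30
Sxy = Σxy − (Σx)(Σy)/n = 602 − 585 = 17
b = Sxy/Sxx = 17/30 = 0.566667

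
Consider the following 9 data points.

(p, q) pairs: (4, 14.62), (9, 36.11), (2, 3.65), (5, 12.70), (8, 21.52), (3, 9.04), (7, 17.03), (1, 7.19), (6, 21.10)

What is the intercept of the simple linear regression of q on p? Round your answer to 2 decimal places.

-0.09

n = 9, Σx = 45, Σy = 142.96, Σxy = 906.55, Σx² = 285
Sxx = Σx² − (Σx)²/n = 285 − 225 = 60
Sxy = Σxy − (Σx)(Σy)/n = 906.55 − 714.8 = 191.75
b = Sxy/Sxx = 191.75/60 = 3.195833
a = ȳ − b·x̄ = 15.884444 − 3.195833·5 = -0.094722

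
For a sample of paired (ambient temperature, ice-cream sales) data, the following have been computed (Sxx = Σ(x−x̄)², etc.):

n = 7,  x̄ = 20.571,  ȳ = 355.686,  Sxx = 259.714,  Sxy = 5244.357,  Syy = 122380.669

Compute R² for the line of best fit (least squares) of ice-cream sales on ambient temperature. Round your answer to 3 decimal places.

R² = Sxy²/(Sxx·Syy) = (5244.357)²/(259.714·122380.669) = 0.865319

0.865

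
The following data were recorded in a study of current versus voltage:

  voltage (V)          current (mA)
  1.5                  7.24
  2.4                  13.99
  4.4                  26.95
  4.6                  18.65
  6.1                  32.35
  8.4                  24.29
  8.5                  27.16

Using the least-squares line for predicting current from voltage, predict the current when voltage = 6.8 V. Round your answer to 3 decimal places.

n = 7, Σx = 35.9, Σy = 150.63, Σxy = 881.037, Σx² = 228.55
Sxx = Σx² − (Σx)²/n = 228.55 − 184.115714 = 44.434286
Sxy = Σxy − (Σx)(Σy)/n = 881.037 − 772.516714 = 108.520286
b = Sxy/Sxx = 108.520286/44.434286 = 2.442265
a = ȳ − b·x̄ = 21.518571 − 2.442265·5.128571 = 8.993243
ŷ(6.8) = a + b·6.8 = 8.993243 + 2.442265·6.8 = 25.600642

25.601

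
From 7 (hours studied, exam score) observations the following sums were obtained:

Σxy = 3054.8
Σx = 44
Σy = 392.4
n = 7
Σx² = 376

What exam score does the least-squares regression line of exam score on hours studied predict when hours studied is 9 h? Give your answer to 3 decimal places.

72.117

Sxx = Σx² − (Σx)²/n = 376 − 276.571429 = 99.428571
Sxy = Σxy − (Σx)(Σy)/n = 3054.8 − 2466.514286 = 588.285714
b = Sxy/Sxx = 588.285714/99.428571 = 5.916667
a = ȳ − b·x̄ = 56.057143 − 5.916667·6.285714 = 18.866667
ŷ(9) = a + b·9 = 18.866667 + 5.916667·9 = 72.116667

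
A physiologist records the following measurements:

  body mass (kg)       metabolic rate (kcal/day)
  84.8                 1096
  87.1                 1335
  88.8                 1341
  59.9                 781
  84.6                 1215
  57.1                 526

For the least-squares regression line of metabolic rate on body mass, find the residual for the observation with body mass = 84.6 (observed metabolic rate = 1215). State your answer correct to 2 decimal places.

0.68

n = 6, Σx = 462.3, Σy = 6294, Σxy = 507905.6, Σx² = 36668.47
Sxx = Σx² − (Σx)²/n = 36668.47 − 35620.215 = 1048.255
Sxy = Σxy − (Σx)(Σy)/n = 507905.6 − 484952.7 = 22952.9
b = Sxy/Sxx = 22952.9/1048.255 = 21.896294
a = ȳ − b·x̄ = 1049 − 21.896294·77.05 = -638.109477
ŷ(84.6) = -638.109477 + 21.896294·84.6 = 1214.317022
residual = y − ŷ = 1215 − 1214.317022 = 0.682978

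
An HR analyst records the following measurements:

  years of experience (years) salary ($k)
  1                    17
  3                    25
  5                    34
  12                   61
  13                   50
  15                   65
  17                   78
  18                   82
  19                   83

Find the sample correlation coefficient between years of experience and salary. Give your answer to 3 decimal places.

n = 9, Σx = 103, Σy = 495, Σxy = 6998, Σx² = 1547, Σy² = 32213
Sxx = Σx² − (Σx)²/n = 1547 − 1178.777778 = 368.222222
Sxy = Σxy − (Σx)(Σy)/n = 6998 − 5665 = 1333
Syy = Σy² − (Σy)²/n = 32213 − 27225 = 4988
r = Sxy/√(Sxx·Syy) = 1333/√(1836692.444444) = 1333/1355.246267 = 0.983585

0.984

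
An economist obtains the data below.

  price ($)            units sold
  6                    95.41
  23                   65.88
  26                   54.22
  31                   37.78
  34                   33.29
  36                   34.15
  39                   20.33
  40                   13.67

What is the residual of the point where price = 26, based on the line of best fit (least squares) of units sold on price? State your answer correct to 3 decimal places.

1.941

n = 8, Σx = 235, Σy = 354.73, Σxy = 8369.53, Σx² = 7775
Sxx = Σx² − (Σx)²/n = 7775 − 6903.125 = 871.875
Sxy = Σxy − (Σx)(Σy)/n = 8369.53 − 10420.19375 = -2050.66375
b = Sxy/Sxx = -2050.66375/871.875 = -2.352016
a = ȳ − b·x̄ = 44.34125 − (-2.352016)·29.375 = 113.431713
ŷ(26) = 113.431713 + (-2.352016)·26 = 52.279303
residual = y − ŷ = 54.22 − 52.279303 = 1.940697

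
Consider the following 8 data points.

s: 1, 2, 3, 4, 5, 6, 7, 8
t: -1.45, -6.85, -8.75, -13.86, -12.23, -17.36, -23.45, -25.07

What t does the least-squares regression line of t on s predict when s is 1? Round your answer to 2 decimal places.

n = 8, Σx = 36, Σy = -109.02, Σxy = -626.86, Σx² = 204
Sxx = Σx² − (Σx)²/n = 204 − 162 = 42
Sxy = Σxy − (Σx)(Σy)/n = -626.86 − (-490.59) = -136.27
b = Sxy/Sxx = -136.27/42 = -3.244524
a = ȳ − b·x̄ = -13.6275 − (-3.244524)·4.5 = 0.972857
ŷ(1) = a + b·1 = 0.972857 + (-3.244524)·1 = -2.271667

-2.27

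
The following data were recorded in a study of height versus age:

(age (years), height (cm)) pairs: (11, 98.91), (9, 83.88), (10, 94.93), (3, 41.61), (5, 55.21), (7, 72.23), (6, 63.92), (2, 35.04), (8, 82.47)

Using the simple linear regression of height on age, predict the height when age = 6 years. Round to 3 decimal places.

64.094

n = 9, Σx = 61, Σy = 628.2, Σxy = 4812.08, Σx² = 489
Sxx = Σx² − (Σx)²/n = 489 − 413.444444 = 75.555556
Sxy = Σxy − (Σx)(Σy)/n = 4812.08 − 4257.8 = 554.28
b = Sxy/Sxx = 554.28/75.555556 = 7.336059
a = ȳ − b·x̄ = 69.8 − 7.336059·6.777778 = 20.077824
ŷ(6) = a + b·6 = 20.077824 + 7.336059·6 = 64.094176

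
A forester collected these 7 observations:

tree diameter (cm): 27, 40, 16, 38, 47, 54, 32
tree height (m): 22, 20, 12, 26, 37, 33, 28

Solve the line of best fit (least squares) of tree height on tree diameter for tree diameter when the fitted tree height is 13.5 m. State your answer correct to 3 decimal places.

n = 7, Σx = 254, Σy = 178, Σxy = 6991, Σx² = 10178
Sxx = Σx² − (Σx)²/n = 10178 − 9216.571429 = 961.428571
Sxy = Σxy − (Σx)(Σy)/n = 6991 − 6458.857143 = 532.142857
b = Sxy/Sxx = 532.142857/961.428571 = 0.553492
a = ȳ − b·x̄ = 25.428571 − 0.553492·36.285714 = 5.344725
Set a + b·x = 13.5: x = (13.5 − 5.344725) / 0.553492 = 14.734228

14.734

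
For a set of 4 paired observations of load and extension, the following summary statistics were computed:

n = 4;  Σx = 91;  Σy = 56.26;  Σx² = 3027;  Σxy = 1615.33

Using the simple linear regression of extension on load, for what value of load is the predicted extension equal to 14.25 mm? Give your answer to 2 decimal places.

Sxx = Σx² − (Σx)²/n = 3027 − 2070.25 = 956.75
Sxy = Σxy − (Σx)(Σy)/n = 1615.33 − 1279.915 = 335.415
b = Sxy/Sxx = 335.415/956.75 = 0.350577
a = ȳ − b·x̄ = 14.065 − 0.350577·22.75 = 6.089362
Set a + b·x = 14.25: x = (14.25 − 6.089362) / 0.350577 = 23.277701

23.28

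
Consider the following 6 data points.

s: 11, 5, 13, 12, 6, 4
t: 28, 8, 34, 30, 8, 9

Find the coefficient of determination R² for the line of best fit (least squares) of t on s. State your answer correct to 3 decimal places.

0.964

n = 6, Σx = 51, Σy = 117, Σxy = 1234, Σx² = 511, Σy² = 3049
Sxx = Σx² − (Σx)²/n = 511 − 433.5 = 77.5
Sxy = Σxy − (Σx)(Σy)/n = 1234 − 994.5 = 239.5
Syy = Σy² − (Σy)²/n = 3049 − 2281.5 = 767.5
R² = Sxy²/(Sxx·Syy) = (239.5)²/(77.5·767.5) = 0.964342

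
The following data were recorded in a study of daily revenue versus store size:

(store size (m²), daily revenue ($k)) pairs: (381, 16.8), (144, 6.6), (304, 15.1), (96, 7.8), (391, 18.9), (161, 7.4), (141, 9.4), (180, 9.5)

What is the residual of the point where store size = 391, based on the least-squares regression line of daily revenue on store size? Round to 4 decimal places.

n = 8, Σx = 1798, Σy = 91.5, Σxy = 24307.1, Σx² = 498612
Sxx = Σx² − (Σx)²/n = 498612 − 404100.5 = 94511.5
Sxy = Σxy − (Σx)(Σy)/n = 24307.1 − 20564.625 = 3742.475
b = Sxy/Sxx = 3742.475/94511.5 = 0.039598
a = ȳ − b·x̄ = 11.4375 − 0.039598·224.75 = 2.537829
ŷ(391) = 2.537829 + 0.039598·391 = 18.020683
residual = y − ŷ = 18.9 − 18.020683 = 0.879317

0.8793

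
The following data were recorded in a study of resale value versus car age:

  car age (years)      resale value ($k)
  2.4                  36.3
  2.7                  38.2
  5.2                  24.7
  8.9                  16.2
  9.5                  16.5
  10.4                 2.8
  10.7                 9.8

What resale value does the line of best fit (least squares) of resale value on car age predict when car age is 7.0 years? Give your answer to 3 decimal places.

n = 7, Σx = 49.8, Σy = 144.5, Σxy = 753.61, Σx² = 432.2
Sxx = Σx² − (Σx)²/n = 432.2 − 354.291429 = 77.908571
Sxy = Σxy − (Σx)(Σy)/n = 753.61 − 1028.014286 = -274.404286
b = Sxy/Sxx = -274.404286/77.908571 = -3.522132
a = ȳ − b·x̄ = 20.642857 − (-3.522132)·7.114286 = 45.700312
ŷ(7.0) = a + b·7.0 = 45.700312 + (-3.522132)·7 = 21.045387

21.045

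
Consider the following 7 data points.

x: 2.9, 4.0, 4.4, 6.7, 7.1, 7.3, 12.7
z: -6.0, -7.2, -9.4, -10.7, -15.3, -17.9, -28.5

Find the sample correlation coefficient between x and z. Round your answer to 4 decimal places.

-0.9740

n = 7, Σx = 45.1, Σy = -95, Σxy = -760.5, Σx² = 353.65, Σy² = 1657.44
Sxx = Σx² − (Σx)²/n = 353.65 − 290.572857 = 63.077143
Sxy = Σxy − (Σx)(Σy)/n = -760.5 − (-612.071429) = -148.428571
Syy = Σy² − (Σy)²/n = 1657.44 − 1289.285714 = 368.154286
r = Sxy/√(Sxx·Syy) = -148.428571/√(23222.120473) = -148.428571/152.388059 = -0.974017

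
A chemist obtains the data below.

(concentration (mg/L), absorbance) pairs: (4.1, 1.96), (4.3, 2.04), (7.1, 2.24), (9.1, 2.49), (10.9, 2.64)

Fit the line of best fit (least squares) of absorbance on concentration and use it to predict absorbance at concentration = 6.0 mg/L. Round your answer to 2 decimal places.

n = 5, Σx = 35.5, Σy = 11.37, Σxy = 84.147, Σx² = 287.33
Sxx = Σx² − (Σx)²/n = 287.33 − 252.05 = 35.28
Sxy = Σxy − (Σx)(Σy)/n = 84.147 − 80.727 = 3.42
b = Sxy/Sxx = 3.42/35.28 = 0.096939
a = ȳ − b·x̄ = 2.274 − 0.096939·7.1 = 1.585735
ŷ(6.0) = a + b·6.0 = 1.585735 + 0.096939·6 = 2.167367

2.17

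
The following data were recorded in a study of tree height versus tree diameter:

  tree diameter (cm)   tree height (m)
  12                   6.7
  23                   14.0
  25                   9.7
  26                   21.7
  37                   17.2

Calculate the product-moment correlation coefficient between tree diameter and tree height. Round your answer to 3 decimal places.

n = 5, Σx = 123, Σy = 69.3, Σxy = 1845.5, Σx² = 3343, Σy² = 1101.71
Sxx = Σx² − (Σx)²/n = 3343 − 3025.8 = 317.2
Sxy = Σxy − (Σx)(Σy)/n = 1845.5 − 1704.78 = 140.72
Syy = Σy² − (Σy)²/n = 1101.71 − 960.498 = 141.212
r = Sxy/√(Sxx·Syy) = 140.72/√(44792.4464) = 140.72/211.642260 = 0.664896

0.665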